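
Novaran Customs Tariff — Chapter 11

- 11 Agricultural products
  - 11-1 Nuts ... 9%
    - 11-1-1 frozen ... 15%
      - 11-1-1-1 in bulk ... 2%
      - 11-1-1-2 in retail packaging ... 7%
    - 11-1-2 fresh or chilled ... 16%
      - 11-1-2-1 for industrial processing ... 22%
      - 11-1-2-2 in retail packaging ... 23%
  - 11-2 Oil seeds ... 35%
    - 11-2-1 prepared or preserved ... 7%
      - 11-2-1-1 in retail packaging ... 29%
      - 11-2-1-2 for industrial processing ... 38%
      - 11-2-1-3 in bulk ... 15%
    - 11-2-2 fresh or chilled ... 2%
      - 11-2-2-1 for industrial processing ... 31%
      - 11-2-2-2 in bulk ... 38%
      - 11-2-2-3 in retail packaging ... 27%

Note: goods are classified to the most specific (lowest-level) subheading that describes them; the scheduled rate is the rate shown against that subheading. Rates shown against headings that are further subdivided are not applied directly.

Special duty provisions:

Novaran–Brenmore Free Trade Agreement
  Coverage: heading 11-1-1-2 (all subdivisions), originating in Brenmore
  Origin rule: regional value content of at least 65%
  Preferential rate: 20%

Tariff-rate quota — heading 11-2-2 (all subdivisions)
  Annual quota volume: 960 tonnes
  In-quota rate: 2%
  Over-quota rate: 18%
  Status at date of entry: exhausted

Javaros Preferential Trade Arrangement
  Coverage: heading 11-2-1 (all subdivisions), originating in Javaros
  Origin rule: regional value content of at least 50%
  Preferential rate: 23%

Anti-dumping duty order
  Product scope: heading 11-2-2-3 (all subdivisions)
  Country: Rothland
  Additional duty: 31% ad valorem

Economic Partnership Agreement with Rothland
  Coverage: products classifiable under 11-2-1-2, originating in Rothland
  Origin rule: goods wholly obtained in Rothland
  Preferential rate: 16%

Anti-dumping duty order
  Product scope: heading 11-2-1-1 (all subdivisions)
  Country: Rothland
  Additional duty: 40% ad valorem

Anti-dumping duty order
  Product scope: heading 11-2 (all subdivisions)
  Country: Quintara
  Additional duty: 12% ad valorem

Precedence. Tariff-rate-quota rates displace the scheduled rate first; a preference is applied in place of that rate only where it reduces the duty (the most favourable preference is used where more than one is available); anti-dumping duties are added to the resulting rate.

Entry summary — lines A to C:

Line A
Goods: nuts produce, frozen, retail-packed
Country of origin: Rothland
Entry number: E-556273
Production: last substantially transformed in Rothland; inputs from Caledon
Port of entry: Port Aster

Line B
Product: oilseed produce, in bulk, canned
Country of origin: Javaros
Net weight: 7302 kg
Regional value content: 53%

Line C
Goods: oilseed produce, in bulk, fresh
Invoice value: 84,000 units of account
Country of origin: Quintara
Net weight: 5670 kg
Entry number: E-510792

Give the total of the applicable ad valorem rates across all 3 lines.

Line A: nuts → 11-1; frozen → 11-1-1; retail-packed → 11-1-1-2. Scheduled 7%. Rothland agreement on 11-2-1-2: 11-1-1-2 not covered. → 7%.
Line B: oilseed → 11-2; canned → 11-2-1; in bulk → 11-2-1-3. Scheduled 15%. Javaros agreement on 11-2-1: RVC ≥ 50% → 23% available; preference 23% not lower than 15% → no reduction. → 15%.
Line C: oilseed → 11-2; fresh → 11-2-2; in bulk → 11-2-2-2. Scheduled 38%. quota on 11-2-2 exhausted → over-quota 18%; anti-dumping (Quintara, 11-2): +12%; total 18% + 12% = 30%. → 30%.
Sum: 7% + 15% + 30% = 52%.

52%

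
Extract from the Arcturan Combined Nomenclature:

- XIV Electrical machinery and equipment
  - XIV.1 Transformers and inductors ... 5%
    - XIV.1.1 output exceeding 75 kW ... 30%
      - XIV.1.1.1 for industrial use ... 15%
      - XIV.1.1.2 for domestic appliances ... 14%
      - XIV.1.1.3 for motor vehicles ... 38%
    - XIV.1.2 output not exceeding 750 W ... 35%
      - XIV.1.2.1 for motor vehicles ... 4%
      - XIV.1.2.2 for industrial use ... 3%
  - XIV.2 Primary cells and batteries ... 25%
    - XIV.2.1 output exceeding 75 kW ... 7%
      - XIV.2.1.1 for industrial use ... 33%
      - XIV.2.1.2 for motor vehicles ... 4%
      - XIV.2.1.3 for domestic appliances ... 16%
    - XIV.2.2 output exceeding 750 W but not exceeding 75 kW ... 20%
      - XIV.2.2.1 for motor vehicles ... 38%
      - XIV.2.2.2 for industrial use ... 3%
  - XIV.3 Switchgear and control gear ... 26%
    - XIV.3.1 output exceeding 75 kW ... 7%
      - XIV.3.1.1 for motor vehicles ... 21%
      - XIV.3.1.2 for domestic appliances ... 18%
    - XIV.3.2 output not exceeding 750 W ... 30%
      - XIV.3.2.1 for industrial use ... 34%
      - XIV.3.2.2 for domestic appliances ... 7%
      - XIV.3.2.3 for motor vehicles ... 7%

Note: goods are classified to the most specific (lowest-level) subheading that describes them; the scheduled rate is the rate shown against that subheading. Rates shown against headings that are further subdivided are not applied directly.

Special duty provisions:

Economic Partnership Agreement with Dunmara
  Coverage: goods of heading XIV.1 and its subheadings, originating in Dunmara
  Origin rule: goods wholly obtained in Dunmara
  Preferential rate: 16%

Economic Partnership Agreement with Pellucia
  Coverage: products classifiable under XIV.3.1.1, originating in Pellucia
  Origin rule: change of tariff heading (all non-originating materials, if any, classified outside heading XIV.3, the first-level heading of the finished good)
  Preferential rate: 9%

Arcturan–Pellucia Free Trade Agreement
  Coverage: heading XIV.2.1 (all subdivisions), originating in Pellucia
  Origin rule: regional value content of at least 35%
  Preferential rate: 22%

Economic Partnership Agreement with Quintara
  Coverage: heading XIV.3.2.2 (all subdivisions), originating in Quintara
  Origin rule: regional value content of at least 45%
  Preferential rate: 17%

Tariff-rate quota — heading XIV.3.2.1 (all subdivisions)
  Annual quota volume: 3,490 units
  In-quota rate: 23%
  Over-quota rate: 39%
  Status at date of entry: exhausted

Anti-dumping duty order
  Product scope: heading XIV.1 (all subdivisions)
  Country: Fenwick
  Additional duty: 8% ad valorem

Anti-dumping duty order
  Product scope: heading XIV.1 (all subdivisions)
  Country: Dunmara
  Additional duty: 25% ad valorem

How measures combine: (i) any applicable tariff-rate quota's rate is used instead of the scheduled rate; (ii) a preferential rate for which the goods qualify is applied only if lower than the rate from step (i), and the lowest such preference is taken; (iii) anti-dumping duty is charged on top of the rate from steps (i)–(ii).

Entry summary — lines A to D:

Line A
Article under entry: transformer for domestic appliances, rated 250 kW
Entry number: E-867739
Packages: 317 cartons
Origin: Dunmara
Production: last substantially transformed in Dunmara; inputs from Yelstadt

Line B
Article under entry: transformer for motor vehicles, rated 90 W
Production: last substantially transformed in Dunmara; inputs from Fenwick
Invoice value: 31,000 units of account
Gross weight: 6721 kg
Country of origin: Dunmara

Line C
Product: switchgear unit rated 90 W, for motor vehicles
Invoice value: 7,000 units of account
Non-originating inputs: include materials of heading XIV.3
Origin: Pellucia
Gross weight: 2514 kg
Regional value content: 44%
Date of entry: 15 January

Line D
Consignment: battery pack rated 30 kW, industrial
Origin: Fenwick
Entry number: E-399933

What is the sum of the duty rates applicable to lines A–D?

78%

Line A: transformer → XIV.1; rated 250 kW → XIV.1.1; for domestic appliances → XIV.1.1.2. Scheduled 14%. Dunmara agreement on XIV.1: not wholly obtained; anti-dumping (Dunmara, XIV.1): +25%; total 14% + 25% = 39%. → 39%.
Line B: transformer → XIV.1; rated 90 W → XIV.1.2; for motor vehicles → XIV.1.2.1. Scheduled 4%. Dunmara agreement on XIV.1: not wholly obtained; anti-dumping (Dunmara, XIV.1): +25%; total 4% + 25% = 29%. → 29%.
Line C: switchgear unit → XIV.3; rated 90 W → XIV.3.2; for motor vehicles → XIV.3.2.3. Scheduled 7%. Pellucia agreement on XIV.3.1.1: XIV.3.2.3 not covered; Pellucia agreement on XIV.2.1: XIV.3.2.3 not covered. → 7%.
Line D: battery pack → XIV.2; rated 30 kW → XIV.2.2; industrial → XIV.2.2.2. Scheduled 3%. No special measure applies. → 3%.
Sum: 39% + 29% + 7% + 3% = 78%.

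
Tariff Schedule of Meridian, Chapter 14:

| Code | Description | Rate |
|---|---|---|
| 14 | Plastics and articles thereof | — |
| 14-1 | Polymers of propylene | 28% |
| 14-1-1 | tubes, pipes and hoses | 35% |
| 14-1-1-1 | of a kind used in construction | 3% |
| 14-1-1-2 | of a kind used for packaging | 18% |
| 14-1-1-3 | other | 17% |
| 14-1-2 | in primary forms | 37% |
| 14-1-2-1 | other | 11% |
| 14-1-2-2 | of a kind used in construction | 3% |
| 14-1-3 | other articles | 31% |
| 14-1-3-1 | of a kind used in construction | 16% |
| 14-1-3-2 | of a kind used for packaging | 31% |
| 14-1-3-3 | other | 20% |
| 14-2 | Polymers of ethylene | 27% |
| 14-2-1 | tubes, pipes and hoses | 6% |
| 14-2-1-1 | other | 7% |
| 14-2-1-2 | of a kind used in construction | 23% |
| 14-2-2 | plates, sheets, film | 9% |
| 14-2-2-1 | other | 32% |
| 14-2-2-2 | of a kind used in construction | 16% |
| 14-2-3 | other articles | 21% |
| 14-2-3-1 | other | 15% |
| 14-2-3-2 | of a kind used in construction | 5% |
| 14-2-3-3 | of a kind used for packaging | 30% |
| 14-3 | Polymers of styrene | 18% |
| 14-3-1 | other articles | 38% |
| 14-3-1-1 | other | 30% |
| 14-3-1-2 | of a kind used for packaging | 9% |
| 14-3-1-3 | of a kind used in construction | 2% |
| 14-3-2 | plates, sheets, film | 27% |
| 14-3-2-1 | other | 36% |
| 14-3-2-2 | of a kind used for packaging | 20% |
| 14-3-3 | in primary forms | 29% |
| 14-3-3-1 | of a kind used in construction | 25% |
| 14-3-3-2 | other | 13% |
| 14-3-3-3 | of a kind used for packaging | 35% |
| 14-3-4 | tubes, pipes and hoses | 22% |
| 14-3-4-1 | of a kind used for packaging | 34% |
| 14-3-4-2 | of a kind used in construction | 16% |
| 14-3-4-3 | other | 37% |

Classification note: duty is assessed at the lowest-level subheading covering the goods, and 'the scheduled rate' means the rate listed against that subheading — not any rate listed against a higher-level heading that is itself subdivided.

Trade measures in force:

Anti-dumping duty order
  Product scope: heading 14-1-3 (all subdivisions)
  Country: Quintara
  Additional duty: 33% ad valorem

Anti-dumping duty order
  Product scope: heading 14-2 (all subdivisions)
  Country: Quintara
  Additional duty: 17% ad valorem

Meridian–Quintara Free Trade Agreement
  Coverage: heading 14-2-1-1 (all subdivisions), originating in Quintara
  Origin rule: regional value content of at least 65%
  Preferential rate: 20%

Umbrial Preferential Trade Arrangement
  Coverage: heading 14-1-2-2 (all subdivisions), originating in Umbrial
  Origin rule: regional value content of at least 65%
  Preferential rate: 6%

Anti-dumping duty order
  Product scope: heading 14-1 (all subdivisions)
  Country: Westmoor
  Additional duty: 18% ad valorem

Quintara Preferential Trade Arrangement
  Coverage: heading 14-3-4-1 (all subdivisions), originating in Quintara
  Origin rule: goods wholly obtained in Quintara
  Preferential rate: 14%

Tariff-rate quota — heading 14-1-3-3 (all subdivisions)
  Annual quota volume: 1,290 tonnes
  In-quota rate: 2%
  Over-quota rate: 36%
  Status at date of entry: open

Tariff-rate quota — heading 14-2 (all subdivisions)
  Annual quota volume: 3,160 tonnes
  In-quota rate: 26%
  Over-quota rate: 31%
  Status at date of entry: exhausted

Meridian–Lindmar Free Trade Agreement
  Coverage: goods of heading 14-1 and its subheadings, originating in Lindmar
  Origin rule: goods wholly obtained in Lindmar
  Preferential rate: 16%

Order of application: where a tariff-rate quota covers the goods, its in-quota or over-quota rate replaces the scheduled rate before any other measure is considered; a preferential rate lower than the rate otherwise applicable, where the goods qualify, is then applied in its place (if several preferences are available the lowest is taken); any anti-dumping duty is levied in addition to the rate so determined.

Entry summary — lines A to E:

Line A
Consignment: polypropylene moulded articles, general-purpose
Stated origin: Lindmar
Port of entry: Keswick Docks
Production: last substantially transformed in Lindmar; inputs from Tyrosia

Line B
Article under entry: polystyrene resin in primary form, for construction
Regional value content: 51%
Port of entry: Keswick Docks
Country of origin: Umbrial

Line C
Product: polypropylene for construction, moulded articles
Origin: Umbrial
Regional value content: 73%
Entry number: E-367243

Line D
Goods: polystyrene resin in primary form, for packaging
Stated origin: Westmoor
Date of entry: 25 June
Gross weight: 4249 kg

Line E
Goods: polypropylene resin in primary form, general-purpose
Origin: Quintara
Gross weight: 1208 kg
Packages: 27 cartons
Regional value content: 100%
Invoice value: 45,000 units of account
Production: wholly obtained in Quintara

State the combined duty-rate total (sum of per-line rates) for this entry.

Line A: polypropylene → 14-1; moulded articles → 14-1-3; general-purpose → 14-1-3-3. Scheduled 20%. quota on 14-1-3-3 open → in-quota 2%; Lindmar agreement on 14-1: not wholly obtained. → 2%.
Line B: polystyrene → 14-3; resin in primary form → 14-3-3; for construction → 14-3-3-1. Scheduled 25%. Umbrial agreement on 14-1-2-2: 14-3-3-1 not covered. → 25%.
Line C: polypropylene → 14-1; moulded articles → 14-1-3; for construction → 14-1-3-1. Scheduled 16%. Umbrial agreement on 14-1-2-2: 14-1-3-1 not covered. → 16%.
Line D: polystyrene → 14-3; resin in primary form → 14-3-3; for packaging → 14-3-3-3. Scheduled 35%. No special measure applies. → 35%.
Line E: polypropylene → 14-1; resin in primary form → 14-1-2; general-purpose → 14-1-2-1. Scheduled 11%. Quintara agreement on 14-2-1-1: 14-1-2-1 not covered; Quintara agreement on 14-3-4-1: 14-1-2-1 not covered. → 11%.
Sum: 2% + 25% + 16% + 35% + 11% = 89%.

89%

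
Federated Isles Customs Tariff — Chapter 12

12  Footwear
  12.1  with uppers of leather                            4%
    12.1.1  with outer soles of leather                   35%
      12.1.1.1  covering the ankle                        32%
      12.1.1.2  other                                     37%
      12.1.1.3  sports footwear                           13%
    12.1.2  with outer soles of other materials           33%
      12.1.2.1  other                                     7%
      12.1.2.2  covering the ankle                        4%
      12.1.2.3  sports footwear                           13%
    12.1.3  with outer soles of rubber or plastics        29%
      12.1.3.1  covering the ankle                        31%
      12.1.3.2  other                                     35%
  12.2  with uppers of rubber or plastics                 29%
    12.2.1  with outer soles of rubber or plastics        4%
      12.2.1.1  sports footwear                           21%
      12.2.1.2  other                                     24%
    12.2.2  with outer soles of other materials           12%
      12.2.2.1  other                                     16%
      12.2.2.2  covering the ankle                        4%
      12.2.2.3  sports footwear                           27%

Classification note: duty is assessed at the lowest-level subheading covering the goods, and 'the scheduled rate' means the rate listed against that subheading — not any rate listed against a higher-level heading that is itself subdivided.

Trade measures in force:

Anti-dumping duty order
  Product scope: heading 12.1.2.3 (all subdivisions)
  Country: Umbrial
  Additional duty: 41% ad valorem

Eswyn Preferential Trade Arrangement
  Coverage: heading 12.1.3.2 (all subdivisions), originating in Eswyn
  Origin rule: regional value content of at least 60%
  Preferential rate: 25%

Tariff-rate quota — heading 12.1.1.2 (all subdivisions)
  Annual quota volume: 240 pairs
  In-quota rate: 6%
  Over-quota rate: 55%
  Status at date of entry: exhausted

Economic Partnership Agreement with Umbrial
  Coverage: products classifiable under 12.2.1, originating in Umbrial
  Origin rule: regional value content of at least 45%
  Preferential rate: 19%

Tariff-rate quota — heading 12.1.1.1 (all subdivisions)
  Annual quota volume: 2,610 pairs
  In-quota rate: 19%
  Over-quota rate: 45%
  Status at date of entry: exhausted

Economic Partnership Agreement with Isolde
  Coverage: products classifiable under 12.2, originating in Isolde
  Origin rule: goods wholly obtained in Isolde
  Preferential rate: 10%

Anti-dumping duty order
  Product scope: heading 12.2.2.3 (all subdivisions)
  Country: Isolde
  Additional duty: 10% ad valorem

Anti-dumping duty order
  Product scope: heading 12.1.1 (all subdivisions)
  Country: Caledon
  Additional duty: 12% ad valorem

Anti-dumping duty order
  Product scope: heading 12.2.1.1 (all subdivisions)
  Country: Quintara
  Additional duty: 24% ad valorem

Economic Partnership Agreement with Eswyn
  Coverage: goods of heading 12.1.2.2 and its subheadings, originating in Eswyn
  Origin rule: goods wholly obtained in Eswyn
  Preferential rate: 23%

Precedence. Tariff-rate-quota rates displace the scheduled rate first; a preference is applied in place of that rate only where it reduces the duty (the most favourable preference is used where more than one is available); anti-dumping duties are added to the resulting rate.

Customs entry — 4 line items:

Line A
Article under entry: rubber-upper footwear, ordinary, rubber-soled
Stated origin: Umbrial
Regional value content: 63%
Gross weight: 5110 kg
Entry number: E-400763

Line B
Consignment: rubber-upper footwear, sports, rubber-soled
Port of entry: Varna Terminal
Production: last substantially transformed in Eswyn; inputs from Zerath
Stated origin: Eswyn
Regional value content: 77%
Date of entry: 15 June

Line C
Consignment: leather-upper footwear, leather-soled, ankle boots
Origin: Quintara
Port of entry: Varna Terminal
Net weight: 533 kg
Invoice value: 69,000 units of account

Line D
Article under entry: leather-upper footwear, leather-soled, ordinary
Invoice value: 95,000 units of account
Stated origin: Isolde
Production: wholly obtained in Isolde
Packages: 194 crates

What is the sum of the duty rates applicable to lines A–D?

140%

Line A: rubber-upper → 12.2; rubber-soled → 12.2.1; ordinary → 12.2.1.2. Scheduled 24%. Umbrial agreement on 12.2.1: RVC ≥ 45% → 19% available; preferential 19%. → 19%.
Line B: rubber-upper → 12.2; rubber-soled → 12.2.1; sports → 12.2.1.1. Scheduled 21%. Eswyn agreement on 12.1.3.2: 12.2.1.1 not covered; Eswyn agreement on 12.1.2.2: 12.2.1.1 not covered. → 21%.
Line C: leather-upper → 12.1; leather-soled → 12.1.1; ankle boots → 12.1.1.1. Scheduled 32%. quota on 12.1.1.1 exhausted → over-quota 45%. → 45%.
Line D: leather-upper → 12.1; leather-soled → 12.1.1; ordinary → 12.1.1.2. Scheduled 37%. quota on 12.1.1.2 exhausted → over-quota 55%; Isolde agreement on 12.2: 12.1.1.2 not covered. → 55%.
Sum: 19% + 21% + 45% + 55% = 140%.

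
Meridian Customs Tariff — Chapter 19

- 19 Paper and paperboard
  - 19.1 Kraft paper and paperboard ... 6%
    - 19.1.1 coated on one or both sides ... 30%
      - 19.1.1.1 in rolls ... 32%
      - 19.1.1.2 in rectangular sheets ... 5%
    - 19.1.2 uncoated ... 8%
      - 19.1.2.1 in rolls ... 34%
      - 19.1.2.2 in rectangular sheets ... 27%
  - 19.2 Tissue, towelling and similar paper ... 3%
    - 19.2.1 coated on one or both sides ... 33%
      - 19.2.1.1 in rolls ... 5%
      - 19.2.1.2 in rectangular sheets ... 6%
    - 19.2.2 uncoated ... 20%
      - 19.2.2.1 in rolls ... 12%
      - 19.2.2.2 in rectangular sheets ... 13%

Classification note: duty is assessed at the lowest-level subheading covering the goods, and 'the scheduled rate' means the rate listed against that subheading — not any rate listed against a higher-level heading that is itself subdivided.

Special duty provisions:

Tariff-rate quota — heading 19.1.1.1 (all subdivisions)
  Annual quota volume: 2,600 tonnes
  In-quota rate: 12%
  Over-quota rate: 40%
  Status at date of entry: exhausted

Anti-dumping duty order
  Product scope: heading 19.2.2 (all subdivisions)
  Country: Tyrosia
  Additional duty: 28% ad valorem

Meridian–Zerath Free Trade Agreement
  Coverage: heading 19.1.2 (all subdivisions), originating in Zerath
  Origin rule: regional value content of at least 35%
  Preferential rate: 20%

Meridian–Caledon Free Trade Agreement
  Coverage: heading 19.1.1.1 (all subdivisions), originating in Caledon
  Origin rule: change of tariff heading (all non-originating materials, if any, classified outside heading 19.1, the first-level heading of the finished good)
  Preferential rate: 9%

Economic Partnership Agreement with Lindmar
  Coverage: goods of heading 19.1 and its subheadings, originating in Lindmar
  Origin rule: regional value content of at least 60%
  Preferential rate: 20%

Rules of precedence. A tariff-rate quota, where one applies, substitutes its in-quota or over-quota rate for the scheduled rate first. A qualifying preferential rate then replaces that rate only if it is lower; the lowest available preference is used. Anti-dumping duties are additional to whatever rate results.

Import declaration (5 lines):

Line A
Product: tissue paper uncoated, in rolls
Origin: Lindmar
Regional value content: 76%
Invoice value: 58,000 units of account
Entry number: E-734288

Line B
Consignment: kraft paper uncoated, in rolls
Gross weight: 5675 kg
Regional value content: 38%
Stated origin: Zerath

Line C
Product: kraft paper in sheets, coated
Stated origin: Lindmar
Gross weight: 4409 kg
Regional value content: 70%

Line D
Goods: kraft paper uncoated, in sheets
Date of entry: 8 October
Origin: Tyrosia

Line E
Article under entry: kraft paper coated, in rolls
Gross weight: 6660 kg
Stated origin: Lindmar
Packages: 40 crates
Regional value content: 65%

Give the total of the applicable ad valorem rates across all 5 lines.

Line A: tissue paper → 19.2; uncoated → 19.2.2; in rolls → 19.2.2.1. Scheduled 12%. Lindmar agreement on 19.1: 19.2.2.1 not covered. → 12%.
Line B: kraft paper → 19.1; uncoated → 19.1.2; in rolls → 19.1.2.1. Scheduled 34%. Zerath agreement on 19.1.2: RVC ≥ 35% → 20% available; preferential 20%. → 20%.
Line C: kraft paper → 19.1; coated → 19.1.1; in sheets → 19.1.1.2. Scheduled 5%. Lindmar agreement on 19.1: RVC ≥ 60% → 20% available; preference 20% not lower than 5% → no reduction. → 5%.
Line D: kraft paper → 19.1; uncoated → 19.1.2; in sheets → 19.1.2.2. Scheduled 27%. No special measure applies. → 27%.
Line E: kraft paper → 19.1; coated → 19.1.1; in rolls → 19.1.1.1. Scheduled 32%. quota on 19.1.1.1 exhausted → over-quota 40%; Lindmar agreement on 19.1: RVC ≥ 60% → 20% available; preferential 20%. → 20%.
Sum: 12% + 20% + 5% + 27% + 20% = 84%.

84%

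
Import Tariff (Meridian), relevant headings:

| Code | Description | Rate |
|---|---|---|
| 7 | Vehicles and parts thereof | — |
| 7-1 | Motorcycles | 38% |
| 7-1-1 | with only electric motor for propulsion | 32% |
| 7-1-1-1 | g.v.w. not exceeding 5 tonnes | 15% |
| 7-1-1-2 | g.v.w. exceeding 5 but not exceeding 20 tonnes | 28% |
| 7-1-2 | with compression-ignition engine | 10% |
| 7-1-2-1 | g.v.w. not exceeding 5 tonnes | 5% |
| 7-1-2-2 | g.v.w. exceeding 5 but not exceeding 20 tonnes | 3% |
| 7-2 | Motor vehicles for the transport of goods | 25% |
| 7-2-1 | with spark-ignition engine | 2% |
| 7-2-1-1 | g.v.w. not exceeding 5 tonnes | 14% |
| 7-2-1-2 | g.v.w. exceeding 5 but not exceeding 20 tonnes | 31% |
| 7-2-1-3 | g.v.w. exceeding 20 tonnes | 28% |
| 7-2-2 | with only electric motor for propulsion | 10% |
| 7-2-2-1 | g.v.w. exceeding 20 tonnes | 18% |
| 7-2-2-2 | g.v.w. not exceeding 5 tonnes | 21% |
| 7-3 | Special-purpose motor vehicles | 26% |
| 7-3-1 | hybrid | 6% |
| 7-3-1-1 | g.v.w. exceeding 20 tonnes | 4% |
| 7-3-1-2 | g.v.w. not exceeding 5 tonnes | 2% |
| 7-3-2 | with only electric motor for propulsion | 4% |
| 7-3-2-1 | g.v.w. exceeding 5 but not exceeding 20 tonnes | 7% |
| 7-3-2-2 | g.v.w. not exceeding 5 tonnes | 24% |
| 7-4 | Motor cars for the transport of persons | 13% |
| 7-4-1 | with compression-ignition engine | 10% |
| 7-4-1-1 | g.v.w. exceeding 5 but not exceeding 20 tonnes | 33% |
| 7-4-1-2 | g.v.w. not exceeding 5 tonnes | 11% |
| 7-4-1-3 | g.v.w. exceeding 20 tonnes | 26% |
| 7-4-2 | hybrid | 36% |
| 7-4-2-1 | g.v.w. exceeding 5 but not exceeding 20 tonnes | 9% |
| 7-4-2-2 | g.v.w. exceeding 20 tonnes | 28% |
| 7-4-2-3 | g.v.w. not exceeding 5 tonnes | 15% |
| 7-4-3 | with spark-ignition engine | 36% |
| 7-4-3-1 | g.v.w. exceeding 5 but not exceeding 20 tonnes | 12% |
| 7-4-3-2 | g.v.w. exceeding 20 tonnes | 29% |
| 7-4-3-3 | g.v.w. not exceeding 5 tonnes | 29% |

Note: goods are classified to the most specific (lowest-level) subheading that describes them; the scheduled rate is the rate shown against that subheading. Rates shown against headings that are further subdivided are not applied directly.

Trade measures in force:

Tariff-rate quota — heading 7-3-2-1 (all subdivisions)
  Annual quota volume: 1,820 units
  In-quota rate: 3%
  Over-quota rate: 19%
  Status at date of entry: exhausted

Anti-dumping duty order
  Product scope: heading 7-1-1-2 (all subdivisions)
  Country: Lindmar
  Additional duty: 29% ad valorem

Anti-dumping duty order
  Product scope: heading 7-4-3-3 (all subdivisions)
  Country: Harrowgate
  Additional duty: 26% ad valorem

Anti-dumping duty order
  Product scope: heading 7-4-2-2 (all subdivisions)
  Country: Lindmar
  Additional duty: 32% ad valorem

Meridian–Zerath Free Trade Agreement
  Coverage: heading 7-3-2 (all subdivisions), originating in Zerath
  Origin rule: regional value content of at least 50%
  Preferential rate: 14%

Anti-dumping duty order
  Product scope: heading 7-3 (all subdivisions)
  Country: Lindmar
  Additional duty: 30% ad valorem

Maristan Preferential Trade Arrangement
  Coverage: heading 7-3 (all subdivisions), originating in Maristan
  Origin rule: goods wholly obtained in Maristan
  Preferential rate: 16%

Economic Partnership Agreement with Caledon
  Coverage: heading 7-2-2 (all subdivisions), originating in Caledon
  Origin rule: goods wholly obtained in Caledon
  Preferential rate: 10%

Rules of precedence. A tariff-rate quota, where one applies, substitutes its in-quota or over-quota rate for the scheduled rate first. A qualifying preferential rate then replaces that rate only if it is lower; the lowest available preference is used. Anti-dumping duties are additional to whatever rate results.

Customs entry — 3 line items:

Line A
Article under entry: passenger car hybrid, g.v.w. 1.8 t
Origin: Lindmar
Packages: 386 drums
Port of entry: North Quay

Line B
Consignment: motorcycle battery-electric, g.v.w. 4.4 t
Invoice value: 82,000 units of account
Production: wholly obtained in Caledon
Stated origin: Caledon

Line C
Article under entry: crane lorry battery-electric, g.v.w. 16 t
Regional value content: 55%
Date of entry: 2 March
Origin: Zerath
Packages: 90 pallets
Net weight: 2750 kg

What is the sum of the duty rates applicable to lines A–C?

44%

Line A: passenger car → 7-4; hybrid → 7-4-2; g.v.w. 1.8 t → 7-4-2-3. Scheduled 15%. No special measure applies. → 15%.
Line B: motorcycle → 7-1; battery-electric → 7-1-1; g.v.w. 4.4 t → 7-1-1-1. Scheduled 15%. Caledon agreement on 7-2-2: 7-1-1-1 not covered. → 15%.
Line C: crane lorry → 7-3; battery-electric → 7-3-2; g.v.w. 16 t → 7-3-2-1. Scheduled 7%. quota on 7-3-2-1 exhausted → over-quota 19%; Zerath agreement on 7-3-2: RVC ≥ 50% → 14% available; preferential 14%. → 14%.
Sum: 15% + 15% + 14% = 44%.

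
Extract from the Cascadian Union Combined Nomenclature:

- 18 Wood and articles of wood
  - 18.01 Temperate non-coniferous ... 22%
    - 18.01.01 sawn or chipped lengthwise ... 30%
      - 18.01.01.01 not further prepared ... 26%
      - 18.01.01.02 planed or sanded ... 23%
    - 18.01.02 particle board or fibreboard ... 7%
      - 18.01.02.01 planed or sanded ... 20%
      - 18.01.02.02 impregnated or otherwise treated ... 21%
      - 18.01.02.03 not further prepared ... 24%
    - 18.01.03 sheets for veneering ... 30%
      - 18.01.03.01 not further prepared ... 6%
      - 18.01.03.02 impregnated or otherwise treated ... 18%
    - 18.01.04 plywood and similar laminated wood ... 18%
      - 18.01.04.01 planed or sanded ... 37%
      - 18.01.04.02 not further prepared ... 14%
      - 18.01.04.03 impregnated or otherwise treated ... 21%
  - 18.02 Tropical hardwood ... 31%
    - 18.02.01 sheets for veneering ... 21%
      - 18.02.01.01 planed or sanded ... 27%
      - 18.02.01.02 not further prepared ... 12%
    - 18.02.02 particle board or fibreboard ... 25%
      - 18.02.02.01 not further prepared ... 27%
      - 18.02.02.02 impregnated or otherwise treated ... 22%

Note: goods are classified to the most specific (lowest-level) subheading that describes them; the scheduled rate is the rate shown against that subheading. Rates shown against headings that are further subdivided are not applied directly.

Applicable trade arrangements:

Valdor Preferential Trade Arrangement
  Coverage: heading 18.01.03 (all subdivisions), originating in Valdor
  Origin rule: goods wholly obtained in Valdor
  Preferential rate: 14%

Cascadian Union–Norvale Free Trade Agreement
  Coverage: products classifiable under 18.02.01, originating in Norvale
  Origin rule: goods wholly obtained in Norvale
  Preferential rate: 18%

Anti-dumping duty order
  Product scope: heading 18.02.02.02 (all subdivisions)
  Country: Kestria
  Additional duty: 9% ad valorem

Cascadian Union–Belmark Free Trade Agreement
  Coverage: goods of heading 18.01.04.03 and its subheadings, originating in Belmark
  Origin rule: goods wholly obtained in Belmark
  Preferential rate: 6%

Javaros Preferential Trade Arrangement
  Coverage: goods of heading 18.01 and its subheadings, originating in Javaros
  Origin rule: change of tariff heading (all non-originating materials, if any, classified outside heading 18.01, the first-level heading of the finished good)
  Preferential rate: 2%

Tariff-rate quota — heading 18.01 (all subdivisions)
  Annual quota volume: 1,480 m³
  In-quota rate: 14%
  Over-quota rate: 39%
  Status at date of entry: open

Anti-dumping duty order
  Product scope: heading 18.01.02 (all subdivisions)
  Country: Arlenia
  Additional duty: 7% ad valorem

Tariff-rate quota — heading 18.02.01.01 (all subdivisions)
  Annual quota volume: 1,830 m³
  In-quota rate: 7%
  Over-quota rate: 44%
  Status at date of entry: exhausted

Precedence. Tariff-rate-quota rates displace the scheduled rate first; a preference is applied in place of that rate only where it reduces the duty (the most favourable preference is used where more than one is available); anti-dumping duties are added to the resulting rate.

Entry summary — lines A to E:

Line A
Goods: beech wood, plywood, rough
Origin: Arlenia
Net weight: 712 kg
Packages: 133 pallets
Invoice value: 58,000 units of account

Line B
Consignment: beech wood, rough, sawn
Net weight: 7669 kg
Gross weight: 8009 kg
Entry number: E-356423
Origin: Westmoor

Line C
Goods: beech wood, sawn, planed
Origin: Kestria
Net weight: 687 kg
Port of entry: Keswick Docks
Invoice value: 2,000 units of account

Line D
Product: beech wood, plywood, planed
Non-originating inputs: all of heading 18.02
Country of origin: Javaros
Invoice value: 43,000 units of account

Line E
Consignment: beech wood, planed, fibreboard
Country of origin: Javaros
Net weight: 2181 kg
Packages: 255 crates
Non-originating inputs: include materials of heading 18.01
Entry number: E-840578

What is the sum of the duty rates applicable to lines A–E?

58%

Line A: beech → 18.01; plywood → 18.01.04; rough → 18.01.04.02. Scheduled 14%. quota on 18.01 open → in-quota 14%. → 14%.
Line B: beech → 18.01; sawn → 18.01.01; rough → 18.01.01.01. Scheduled 26%. quota on 18.01 open → in-quota 14%. → 14%.
Line C: beech → 18.01; sawn → 18.01.01; planed → 18.01.01.02. Scheduled 23%. quota on 18.01 open → in-quota 14%. → 14%.
Line D: beech → 18.01; plywood → 18.01.04; planed → 18.01.04.01. Scheduled 37%. quota on 18.01 open → in-quota 14%; Javaros agreement on 18.01: CTH met → 2% available; preferential 2%. → 2%.
Line E: beech → 18.01; fibreboard → 18.01.02; planed → 18.01.02.01. Scheduled 20%. quota on 18.01 open → in-quota 14%; Javaros agreement on 18.01: CTH not met. → 14%.
Sum: 14% + 14% + 14% + 2% + 14% = 58%.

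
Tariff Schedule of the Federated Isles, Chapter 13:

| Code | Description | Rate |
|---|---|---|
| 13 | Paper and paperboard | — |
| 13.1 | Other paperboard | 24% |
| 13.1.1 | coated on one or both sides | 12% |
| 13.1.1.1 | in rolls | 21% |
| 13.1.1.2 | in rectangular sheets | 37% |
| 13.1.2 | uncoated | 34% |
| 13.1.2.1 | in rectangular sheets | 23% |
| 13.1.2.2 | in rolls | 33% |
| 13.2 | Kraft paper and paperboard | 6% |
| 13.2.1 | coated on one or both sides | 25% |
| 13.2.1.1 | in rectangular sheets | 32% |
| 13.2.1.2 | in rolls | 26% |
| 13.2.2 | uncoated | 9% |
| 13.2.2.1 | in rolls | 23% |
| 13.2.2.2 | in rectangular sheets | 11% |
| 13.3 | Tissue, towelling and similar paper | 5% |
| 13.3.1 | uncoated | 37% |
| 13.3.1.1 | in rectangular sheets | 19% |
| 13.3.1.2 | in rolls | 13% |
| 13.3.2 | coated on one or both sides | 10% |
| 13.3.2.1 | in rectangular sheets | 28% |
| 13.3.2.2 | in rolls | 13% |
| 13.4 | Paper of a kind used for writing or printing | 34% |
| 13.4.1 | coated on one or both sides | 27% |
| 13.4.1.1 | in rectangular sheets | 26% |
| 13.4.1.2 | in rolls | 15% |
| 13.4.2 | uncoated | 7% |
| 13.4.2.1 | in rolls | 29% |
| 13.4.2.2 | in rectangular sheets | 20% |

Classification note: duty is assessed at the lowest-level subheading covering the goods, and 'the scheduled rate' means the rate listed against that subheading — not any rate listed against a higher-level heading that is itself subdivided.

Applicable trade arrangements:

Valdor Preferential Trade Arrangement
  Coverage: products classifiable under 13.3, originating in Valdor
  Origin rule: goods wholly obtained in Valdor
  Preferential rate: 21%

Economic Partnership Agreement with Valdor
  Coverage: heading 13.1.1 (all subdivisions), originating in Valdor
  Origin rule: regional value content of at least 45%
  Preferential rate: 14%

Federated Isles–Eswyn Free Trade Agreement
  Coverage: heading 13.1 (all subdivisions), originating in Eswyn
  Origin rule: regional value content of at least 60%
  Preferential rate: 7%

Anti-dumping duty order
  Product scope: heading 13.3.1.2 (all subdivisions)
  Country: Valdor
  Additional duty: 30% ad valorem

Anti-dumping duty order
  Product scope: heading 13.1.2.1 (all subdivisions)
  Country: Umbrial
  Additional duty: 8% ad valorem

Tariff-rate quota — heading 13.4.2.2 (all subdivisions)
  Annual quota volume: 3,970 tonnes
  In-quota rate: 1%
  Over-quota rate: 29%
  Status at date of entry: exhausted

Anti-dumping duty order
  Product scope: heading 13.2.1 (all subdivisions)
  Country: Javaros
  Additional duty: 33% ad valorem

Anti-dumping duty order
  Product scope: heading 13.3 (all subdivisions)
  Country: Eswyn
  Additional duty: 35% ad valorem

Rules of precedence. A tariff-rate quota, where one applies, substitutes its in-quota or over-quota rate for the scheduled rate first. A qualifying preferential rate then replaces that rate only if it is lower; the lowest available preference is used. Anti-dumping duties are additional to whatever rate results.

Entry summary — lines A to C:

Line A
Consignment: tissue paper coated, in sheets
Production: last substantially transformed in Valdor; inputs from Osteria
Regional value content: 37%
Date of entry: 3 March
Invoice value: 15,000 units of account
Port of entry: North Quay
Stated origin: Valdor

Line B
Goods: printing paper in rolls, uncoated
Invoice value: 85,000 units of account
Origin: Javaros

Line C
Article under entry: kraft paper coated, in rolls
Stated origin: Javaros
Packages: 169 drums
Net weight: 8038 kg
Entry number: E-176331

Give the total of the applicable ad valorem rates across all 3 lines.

Line A: tissue paper → 13.3; coated → 13.3.2; in sheets → 13.3.2.1. Scheduled 28%. Valdor agreement on 13.3: not wholly obtained; Valdor agreement on 13.1.1: 13.3.2.1 not covered. → 28%.
Line B: printing paper → 13.4; uncoated → 13.4.2; in rolls → 13.4.2.1. Scheduled 29%. No special measure applies. → 29%.
Line C: kraft paper → 13.2; coated → 13.2.1; in rolls → 13.2.1.2. Scheduled 26%. anti-dumping (Javaros, 13.2.1): +33%; total 26% + 33% = 59%. → 59%.
Sum: 28% + 29% + 59% = 116%.

116%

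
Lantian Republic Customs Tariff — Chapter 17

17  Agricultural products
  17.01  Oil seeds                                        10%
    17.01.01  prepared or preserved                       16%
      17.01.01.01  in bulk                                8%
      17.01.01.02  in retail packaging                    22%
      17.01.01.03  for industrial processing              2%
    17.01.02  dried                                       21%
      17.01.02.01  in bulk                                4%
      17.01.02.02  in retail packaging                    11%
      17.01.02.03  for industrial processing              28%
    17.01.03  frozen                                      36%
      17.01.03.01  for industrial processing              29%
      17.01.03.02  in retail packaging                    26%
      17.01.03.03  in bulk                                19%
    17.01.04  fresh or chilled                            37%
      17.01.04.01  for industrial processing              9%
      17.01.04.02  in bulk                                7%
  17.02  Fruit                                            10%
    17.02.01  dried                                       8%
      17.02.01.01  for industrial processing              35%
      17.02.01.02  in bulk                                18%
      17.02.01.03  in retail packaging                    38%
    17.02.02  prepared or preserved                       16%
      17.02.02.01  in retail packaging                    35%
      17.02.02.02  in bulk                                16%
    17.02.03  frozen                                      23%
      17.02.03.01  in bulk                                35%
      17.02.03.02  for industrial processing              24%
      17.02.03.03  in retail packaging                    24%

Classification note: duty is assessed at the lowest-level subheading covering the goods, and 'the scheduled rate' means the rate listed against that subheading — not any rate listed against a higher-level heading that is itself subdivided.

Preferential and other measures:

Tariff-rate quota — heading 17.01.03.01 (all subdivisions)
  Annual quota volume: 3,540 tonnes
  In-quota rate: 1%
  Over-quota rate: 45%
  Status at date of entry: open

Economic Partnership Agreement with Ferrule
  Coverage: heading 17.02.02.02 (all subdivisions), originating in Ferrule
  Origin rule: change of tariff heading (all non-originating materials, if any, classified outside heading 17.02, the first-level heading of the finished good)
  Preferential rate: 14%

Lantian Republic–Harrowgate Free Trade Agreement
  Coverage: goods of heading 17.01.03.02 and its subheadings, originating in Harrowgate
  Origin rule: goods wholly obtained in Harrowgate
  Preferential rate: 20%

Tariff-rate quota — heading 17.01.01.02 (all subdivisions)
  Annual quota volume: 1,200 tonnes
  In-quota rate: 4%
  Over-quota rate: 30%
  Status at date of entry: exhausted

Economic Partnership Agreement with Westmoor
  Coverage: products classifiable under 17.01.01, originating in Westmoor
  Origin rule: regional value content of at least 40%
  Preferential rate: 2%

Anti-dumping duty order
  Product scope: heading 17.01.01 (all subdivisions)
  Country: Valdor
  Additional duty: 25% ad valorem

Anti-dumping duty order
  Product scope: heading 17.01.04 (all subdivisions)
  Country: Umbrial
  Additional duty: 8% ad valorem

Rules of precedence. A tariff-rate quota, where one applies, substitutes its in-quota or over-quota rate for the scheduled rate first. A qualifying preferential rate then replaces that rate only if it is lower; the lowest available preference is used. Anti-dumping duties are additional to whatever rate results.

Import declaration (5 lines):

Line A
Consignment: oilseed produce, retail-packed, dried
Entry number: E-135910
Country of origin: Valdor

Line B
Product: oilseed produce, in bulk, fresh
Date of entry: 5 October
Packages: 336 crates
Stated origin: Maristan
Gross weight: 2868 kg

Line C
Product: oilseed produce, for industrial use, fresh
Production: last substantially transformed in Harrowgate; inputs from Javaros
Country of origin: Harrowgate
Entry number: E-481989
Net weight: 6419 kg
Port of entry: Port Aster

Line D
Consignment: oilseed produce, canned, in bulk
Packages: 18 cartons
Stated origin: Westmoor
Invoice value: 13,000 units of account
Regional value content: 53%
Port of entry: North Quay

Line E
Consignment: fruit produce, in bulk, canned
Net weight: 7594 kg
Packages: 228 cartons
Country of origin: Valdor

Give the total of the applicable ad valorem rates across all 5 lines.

Line A: oilseed → 17.01; dried → 17.01.02; retail-packed → 17.01.02.02. Scheduled 11%. No special measure applies. → 11%.
Line B: oilseed → 17.01; fresh → 17.01.04; in bulk → 17.01.04.02. Scheduled 7%. No special measure applies. → 7%.
Line C: oilseed → 17.01; fresh → 17.01.04; for industrial use → 17.01.04.01. Scheduled 9%. Harrowgate agreement on 17.01.03.02: 17.01.04.01 not covered. → 9%.
Line D: oilseed → 17.01; canned → 17.01.01; in bulk → 17.01.01.01. Scheduled 8%. Westmoor agreement on 17.01.01: RVC ≥ 40% → 2% available; preferential 2%. → 2%.
Line E: fruit → 17.02; canned → 17.02.02; in bulk → 17.02.02.02. Scheduled 16%. No special measure applies. → 16%.
Sum: 11% + 7% + 9% + 2% + 16% = 45%.

45%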